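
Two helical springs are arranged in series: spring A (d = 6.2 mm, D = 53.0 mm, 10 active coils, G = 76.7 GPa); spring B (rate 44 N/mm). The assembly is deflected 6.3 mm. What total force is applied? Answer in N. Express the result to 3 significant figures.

49.3 N

k_A = Gd⁴/(8D³N_a) = (76.7×10³)(6.2⁴)/(8·53.0³·10) = 9.5158 N/mm
Series: 1/k_eq = 1/9.5158 + 1/44 = 0.12782; k_eq = 7.8238 N/mm
F = k_eq·δ = 7.8238·6.3 = 49.29 N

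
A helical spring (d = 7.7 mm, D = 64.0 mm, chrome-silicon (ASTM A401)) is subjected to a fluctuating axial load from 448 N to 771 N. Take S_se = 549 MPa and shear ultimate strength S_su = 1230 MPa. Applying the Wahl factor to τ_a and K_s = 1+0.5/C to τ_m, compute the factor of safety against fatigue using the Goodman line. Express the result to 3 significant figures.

3.21

C = D/d = 64.0/7.7 = 8.3117; K_W = (4C−1)/(4C−4)+0.615/C = 1.1766; K_s = 1+0.5/C = 1.0602
F_a = (F_max−F_min)/2 = 161.5 N; F_m = (F_max+F_min)/2 = 609.5 N
τ_a = K_W·8F_aD/(πd³) = 1.1766 × 57.653 = 67.832 MPa
τ_m = K_s·8F_mD/(πd³) = 1.0602 × 217.58 = 230.67 MPa
Goodman: 1/n_f = τ_a/S_se + τ_m/S_su = 67.832/549 + 230.67/1230 = 0.12356 + 0.18754 = 0.31109
n_f = 1/0.31109 = 3.214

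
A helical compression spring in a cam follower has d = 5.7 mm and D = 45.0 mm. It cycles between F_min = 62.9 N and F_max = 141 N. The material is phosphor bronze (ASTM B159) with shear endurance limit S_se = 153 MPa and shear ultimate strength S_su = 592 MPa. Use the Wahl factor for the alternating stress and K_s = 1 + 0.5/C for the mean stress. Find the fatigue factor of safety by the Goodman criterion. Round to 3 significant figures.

3.33

C = D/d = 45.0/5.7 = 7.8947; K_W = (4C−1)/(4C−4)+0.615/C = 1.1867; K_s = 1+0.5/C = 1.0633
F_a = (F_max−F_min)/2 = 39.05 N; F_m = (F_max+F_min)/2 = 101.95 N
τ_a = K_W·8F_aD/(πd³) = 1.1867 × 24.163 = 28.674 MPa
τ_m = K_s·8F_mD/(πd³) = 1.0633 × 63.083 = 67.079 MPa
Goodman: 1/n_f = τ_a/S_se + τ_m/S_su = 28.674/153 + 67.079/592 = 0.18741 + 0.11331 = 0.30072
n_f = 1/0.30072 = 3.325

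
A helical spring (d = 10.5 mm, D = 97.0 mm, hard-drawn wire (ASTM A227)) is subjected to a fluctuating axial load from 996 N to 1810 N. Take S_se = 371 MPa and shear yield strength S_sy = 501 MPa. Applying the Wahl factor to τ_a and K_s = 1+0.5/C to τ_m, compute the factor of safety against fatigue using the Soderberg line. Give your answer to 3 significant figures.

C = D/d = 97.0/10.5 = 9.2381; K_W = (4C−1)/(4C−4)+0.615/C = 1.1576; K_s = 1+0.5/C = 1.0541
F_a = (F_max−F_min)/2 = 407 N; F_m = (F_max+F_min)/2 = 1403 N
τ_a = K_W·8F_aD/(πd³) = 1.1576 × 86.844 = 100.53 MPa
τ_m = K_s·8F_mD/(πd³) = 1.0541 × 299.37 = 315.57 MPa
Soderberg: 1/n_f = τ_a/S_se + τ_m/S_sy = 100.53/371 + 315.57/501 = 0.27097 + 0.62988 = 0.90085
n_f = 1/0.90085 = 1.11

1.11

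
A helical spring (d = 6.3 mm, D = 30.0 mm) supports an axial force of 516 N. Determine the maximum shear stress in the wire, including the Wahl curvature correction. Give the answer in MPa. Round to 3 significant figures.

209 MPa

Spring index C = D/d = 30.0/6.3 = 4.7619
K_W = (4C−1)/(4C−4) + 0.615/C = 18.048/15.048 + 0.1291 = 1.3285
τ₀ = 8FD/(πd³) = 8·516·30.0/(π·6.3³) = 123840/785.55 = 157.65 MPa
τ_max = K·τ₀ = 1.3285 × 157.65 = 209.44 MPa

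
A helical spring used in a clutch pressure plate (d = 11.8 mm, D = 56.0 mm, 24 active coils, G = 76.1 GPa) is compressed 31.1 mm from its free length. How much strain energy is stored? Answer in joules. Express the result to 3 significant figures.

k = Gd⁴/(8D³N_a) = (76.1×10³)(11.8⁴)/(8·56.0³·24) = 43.757 N/mm
U = ½kδ² = 0.5 × 43.757 × 31.1² = 21161 N·mm = 21.161 J

21.2 J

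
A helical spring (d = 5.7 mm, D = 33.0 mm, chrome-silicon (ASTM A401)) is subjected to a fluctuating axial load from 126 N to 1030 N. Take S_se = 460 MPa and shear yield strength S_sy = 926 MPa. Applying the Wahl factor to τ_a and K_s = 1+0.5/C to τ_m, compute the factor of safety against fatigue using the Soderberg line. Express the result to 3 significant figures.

1.15

C = D/d = 33.0/5.7 = 5.7895; K_W = (4C−1)/(4C−4)+0.615/C = 1.2628; K_s = 1+0.5/C = 1.0864
F_a = (F_max−F_min)/2 = 452 N; F_m = (F_max+F_min)/2 = 578 N
τ_a = K_W·8F_aD/(πd³) = 1.2628 × 205.1 = 259.01 MPa
τ_m = K_s·8F_mD/(πd³) = 1.0864 × 262.28 = 284.93 MPa
Soderberg: 1/n_f = τ_a/S_se + τ_m/S_sy = 259.01/460 + 284.93/926 = 0.56306 + 0.30770 = 0.87075
n_f = 1/0.87075 = 1.148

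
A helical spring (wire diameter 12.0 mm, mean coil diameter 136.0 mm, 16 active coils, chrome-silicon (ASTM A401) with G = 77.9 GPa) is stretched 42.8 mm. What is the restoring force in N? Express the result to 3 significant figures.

215 N

k = Gd⁴/(8D³N_a) = (77.9×10³)(12.0⁴)/(8·136.0³·16) = 5.0169 N/mm
F = k·δ = 5.0169 × 42.8 = 214.72 N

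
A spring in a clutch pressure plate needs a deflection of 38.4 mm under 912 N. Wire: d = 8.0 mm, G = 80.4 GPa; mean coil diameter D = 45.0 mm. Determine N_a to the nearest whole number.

19

Required rate k = F/δ = 912/38.4 = 23.75 N/mm
N_a = Gd⁴/(8D³k) = (80.4×10³ × 8.0⁴)/(8 × 45.0³ × 23.75)
    = 3.29318e+08 / 1.73138e+07 = 19.02 → 19 coils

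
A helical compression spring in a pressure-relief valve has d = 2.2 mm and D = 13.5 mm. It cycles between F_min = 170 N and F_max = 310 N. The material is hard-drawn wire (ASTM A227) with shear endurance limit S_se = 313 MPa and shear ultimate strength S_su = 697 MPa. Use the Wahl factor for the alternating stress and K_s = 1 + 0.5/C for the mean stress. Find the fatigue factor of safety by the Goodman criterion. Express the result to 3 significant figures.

C = D/d = 13.5/2.2 = 6.1364; K_W = (4C−1)/(4C−4)+0.615/C = 1.2462; K_s = 1+0.5/C = 1.0815
F_a = (F_max−F_min)/2 = 70 N; F_m = (F_max+F_min)/2 = 240 N
τ_a = K_W·8F_aD/(πd³) = 1.2462 × 226 = 281.65 MPa
τ_m = K_s·8F_mD/(πd³) = 1.0815 × 774.85 = 837.98 MPa
Goodman: 1/n_f = τ_a/S_se + τ_m/S_su = 281.65/313 + 837.98/697 = 0.89983 + 1.20227 = 2.1021
n_f = 1/2.1021 = 0.4757

0.476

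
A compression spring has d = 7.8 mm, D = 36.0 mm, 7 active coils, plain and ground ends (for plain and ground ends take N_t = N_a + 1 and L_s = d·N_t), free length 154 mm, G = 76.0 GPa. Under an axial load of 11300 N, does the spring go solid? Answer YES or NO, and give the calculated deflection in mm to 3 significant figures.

k = Gd⁴/(8D³N_a) = (76.0×10³)(7.8⁴)/(8·36.0³·7) = 107.67 N/mm
N_t = 8; L_s = 7.8·8 = 62.4 mm; δ_solid = L₀ − L_s = 154 − 62.4 = 91.6 mm
δ = F/k = 11300/107.67 = 104.95 mm
δ ≥ δ_solid → spring goes solid

YES, δ = 105 mm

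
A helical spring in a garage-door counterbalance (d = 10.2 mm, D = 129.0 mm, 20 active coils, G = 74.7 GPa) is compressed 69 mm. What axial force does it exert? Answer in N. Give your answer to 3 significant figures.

k = Gd⁴/(8D³N_a) = (74.7×10³)(10.2⁴)/(8·129.0³·20) = 2.3541 N/mm
F = k·δ = 2.3541 × 69 = 162.44 N

162 N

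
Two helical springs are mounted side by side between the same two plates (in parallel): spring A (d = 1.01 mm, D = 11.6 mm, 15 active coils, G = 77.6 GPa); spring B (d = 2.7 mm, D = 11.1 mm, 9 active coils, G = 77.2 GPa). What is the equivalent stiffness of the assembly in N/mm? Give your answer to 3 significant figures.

k_A = Gd⁴/(8D³N_a) = (77.6×10³)(1.01⁴)/(8·11.6³·15) = 0.43111 N/mm
k_B = Gd⁴/(8D³N_a) = (77.2×10³)(2.7⁴)/(8·11.1³·9) = 41.665 N/mm
Parallel: k_eq = 0.43111 + 41.665 = 42.096 N/mm

42.1 N/mm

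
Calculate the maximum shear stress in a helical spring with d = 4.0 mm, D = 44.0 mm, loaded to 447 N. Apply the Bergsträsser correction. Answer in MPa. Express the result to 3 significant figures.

Spring index C = D/d = 44.0/4.0 = 11.0000
K_B = (4C+2)/(4C−3) = 46.000/41.000 = 1.1220
τ₀ = 8FD/(πd³) = 8·447·44.0/(π·4.0³) = 157344/201.06 = 782.56 MPa
τ_max = K·τ₀ = 1.1220 × 782.56 = 878 MPa

878 MPa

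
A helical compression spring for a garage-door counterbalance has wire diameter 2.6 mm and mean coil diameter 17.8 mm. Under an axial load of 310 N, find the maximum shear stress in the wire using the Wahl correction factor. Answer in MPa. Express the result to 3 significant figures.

Spring index C = D/d = 17.8/2.6 = 6.8462
K_W = (4C−1)/(4C−4) + 0.615/C = 26.385/23.385 + 0.0898 = 1.2181
τ₀ = 8FD/(πd³) = 8·310·17.8/(π·2.6³) = 44144/55.217 = 799.47 MPa
τ_max = K·τ₀ = 1.2181 × 799.47 = 973.85 MPa

974 MPa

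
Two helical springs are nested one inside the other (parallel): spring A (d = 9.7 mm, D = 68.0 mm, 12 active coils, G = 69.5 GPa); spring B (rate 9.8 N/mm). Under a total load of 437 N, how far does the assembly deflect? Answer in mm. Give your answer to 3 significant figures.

14.5 mm

k_A = Gd⁴/(8D³N_a) = (69.5×10³)(9.7⁴)/(8·68.0³·12) = 20.383 N/mm
Parallel: k_eq = 20.383 + 9.8 = 30.183 N/mm
δ = F/k_eq = 437/30.183 = 14.478 mm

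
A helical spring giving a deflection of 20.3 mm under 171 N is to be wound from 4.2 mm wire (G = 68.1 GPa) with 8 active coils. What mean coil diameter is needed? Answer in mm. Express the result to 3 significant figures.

Required rate k = F/δ = 171/20.3 = 8.4236 N/mm
D = (Gd⁴/(8N_a·k))^(1/3) = (68.1×10³·4.2⁴/(8·8·8.4236))^(1/3)
  = (39306.5)^(1/3) = 34.0007 mm

34.0 mm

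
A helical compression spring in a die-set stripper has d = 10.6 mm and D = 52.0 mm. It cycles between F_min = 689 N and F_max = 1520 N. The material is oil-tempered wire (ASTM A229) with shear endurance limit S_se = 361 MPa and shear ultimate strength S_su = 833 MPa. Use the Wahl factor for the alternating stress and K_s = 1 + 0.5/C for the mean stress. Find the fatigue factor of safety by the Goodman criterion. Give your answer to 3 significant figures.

C = D/d = 52.0/10.6 = 4.9057; K_W = (4C−1)/(4C−4)+0.615/C = 1.3174; K_s = 1+0.5/C = 1.1019
F_a = (F_max−F_min)/2 = 415.5 N; F_m = (F_max+F_min)/2 = 1104.5 N
τ_a = K_W·8F_aD/(πd³) = 1.3174 × 46.195 = 60.857 MPa
τ_m = K_s·8F_mD/(πd³) = 1.1019 × 122.8 = 135.31 MPa
Goodman: 1/n_f = τ_a/S_se + τ_m/S_su = 60.857/361 + 135.31/833 = 0.16858 + 0.16244 = 0.33102
n_f = 1/0.33102 = 3.021

3.02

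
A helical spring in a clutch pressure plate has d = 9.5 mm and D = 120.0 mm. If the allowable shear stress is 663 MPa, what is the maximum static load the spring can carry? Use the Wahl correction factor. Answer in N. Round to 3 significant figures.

1670 N

C = D/d = 120.0/9.5 = 12.6316
K_W = (4C−1)/(4C−4) + 0.615/C = 49.526/46.526 + 0.0487 = 1.1132
τ_max = K·8FD/(πd³) → F_max = τ_allow·πd³/(8DK)
F_max = 663·π·9.5³/(8·120.0·1.1132) = 1.7858e+06/1068.6 = 1671.1 N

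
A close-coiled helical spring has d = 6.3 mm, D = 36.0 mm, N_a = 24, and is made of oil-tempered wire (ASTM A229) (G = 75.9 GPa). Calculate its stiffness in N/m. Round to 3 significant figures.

k = Gd⁴/(8D³N_a) = (75.9×10³ × 6.3⁴) / (8 × 36.0³ × 24)
  = 1.19565e+08 / 8.95795e+06 = 13.347 N/mm = 13347 N/m

13300 N/m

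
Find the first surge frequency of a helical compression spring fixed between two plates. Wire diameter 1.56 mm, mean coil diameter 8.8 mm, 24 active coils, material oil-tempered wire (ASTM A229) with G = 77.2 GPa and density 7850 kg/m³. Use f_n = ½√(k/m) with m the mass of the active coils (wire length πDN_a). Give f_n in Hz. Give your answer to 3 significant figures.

296 Hz

k = Gd⁴/(8D³N_a) = (77.2×10³)(1.56⁴)/(8·8.8³·24) = 3.4944 N/mm = 3494.4 N/m
Wire length L = πDN_a = π·8.8·24 = 663.5 mm
m = ρ·(πd²/4)·L = 7850 × 1.9113×10⁻⁶ m² × 0.6635 m = 0.0099553 kg
f_n = ½√(k/m) = 0.5·√(3494.4/0.0099553) = 0.5·√(3.5101e+05) = 296.23 Hz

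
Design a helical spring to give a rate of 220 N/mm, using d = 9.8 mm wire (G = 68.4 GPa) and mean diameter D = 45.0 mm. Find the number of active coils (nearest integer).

4

N_a = Gd⁴/(8D³k) = (68.4×10³ × 9.8⁴)/(8 × 45.0³ × 220)
    = 6.309e+08 / 1.6038e+08 = 3.934 → 4 coils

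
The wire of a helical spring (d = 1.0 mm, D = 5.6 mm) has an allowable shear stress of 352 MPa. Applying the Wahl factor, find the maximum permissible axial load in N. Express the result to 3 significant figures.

C = D/d = 5.6/1.0 = 5.6000
K_W = (4C−1)/(4C−4) + 0.615/C = 21.400/18.400 + 0.1098 = 1.2729
τ_max = K·8FD/(πd³) → F_max = τ_allow·πd³/(8DK)
F_max = 352·π·1.0³/(8·5.6·1.2729) = 1105.8/57.024 = 19.392 N

19.4 N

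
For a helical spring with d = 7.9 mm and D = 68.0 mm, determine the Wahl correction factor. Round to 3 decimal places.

1.170

C = D/d = 68.0/7.9 = 8.6076
K_W = (4C−1)/(4C−4) + 0.615/C = 33.430/30.430 + 0.0714 = 1.1700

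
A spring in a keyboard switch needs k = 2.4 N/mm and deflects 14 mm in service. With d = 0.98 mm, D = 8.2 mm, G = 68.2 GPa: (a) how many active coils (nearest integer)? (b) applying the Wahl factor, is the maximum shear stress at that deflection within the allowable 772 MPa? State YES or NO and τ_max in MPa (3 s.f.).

(a) 6 coils; (b) NO, τ_max = 868 MPa

N_a = Gd⁴/(8D³k) = (68.2×10³)(0.98⁴)/(8·8.2³·2.4) = 5.942 → N_a = 6
Actual rate k = Gd⁴/(8D³·6) = 2.3769 N/mm
Working load F = kδ = 2.3769·14 = 33.276 N
C = 8.2/0.98 = 8.3673; K_W = (4C−1)/(4C−4)+0.615/C = 1.1753
τ_max = K_W·8FD/(πd³) = 1.1753·738.26 = 867.68 MPa
τ_max > 772 MPa → exceeds allowable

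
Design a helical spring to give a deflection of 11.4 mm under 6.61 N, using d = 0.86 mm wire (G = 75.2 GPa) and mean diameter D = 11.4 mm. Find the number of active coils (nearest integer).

Required rate k = F/δ = 6.61/11.4 = 0.57982 N/mm
N_a = Gd⁴/(8D³k) = (75.2×10³ × 0.86⁴)/(8 × 11.4³ × 0.57982)
    = 41135 / 6872.28 = 5.986 → 6 coils

6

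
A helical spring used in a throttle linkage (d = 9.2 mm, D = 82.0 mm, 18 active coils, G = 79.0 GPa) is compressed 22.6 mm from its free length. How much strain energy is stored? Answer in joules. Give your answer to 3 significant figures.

1.82 J

k = Gd⁴/(8D³N_a) = (79.0×10³)(9.2⁴)/(8·82.0³·18) = 7.1281 N/mm
U = ½kδ² = 0.5 × 7.1281 × 22.6² = 1820.4 N·mm = 1.8204 J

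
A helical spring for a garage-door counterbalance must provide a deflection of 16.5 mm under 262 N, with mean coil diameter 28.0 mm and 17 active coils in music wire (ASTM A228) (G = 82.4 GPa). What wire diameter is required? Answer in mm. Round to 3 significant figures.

Required rate k = F/δ = 262/16.5 = 15.879 N/mm
d = (8D³N_a·k / G)^(1/4) = (8·28.0³·17·15.879 / (82.4×10³))^0.25
  = (575.31)^0.25 = 4.8975 mm

4.90 mm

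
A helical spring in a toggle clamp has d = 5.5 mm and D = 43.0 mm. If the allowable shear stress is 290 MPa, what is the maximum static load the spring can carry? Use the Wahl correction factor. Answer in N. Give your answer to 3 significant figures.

C = D/d = 43.0/5.5 = 7.8182
K_W = (4C−1)/(4C−4) + 0.615/C = 30.273/27.273 + 0.0787 = 1.1887
τ_max = K·8FD/(πd³) → F_max = τ_allow·πd³/(8DK)
F_max = 290·π·5.5³/(8·43.0·1.1887) = 1.5158e+05/408.9 = 370.7 N

371 N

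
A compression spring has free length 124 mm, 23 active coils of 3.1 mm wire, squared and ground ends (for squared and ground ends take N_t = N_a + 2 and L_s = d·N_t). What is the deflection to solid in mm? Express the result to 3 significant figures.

46.5 mm

N_t = 25; L_s = 3.1·25 = 77.5 mm
δ_solid = L₀ − L_s = 124 − 77.5 = 46.5 mm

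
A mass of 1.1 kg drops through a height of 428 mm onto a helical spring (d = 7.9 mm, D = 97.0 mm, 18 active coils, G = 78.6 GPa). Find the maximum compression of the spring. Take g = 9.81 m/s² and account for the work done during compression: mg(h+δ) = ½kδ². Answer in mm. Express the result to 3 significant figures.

k = Gd⁴/(8D³N_a) = (78.6×10³)(7.9⁴)/(8·97.0³·18) = 2.3294 N/mm
W = mg = 1.1 × 9.81 = 10.791 N
½kδ² − Wδ − Wh = 0 → δ = (W + √(W² + 2kWh))/k
δ = (10.791 + √(116.45 + 21517.3))/2.3294 = (10.791 + 147.08)/2.3294 = 67.774 mm

67.8 mm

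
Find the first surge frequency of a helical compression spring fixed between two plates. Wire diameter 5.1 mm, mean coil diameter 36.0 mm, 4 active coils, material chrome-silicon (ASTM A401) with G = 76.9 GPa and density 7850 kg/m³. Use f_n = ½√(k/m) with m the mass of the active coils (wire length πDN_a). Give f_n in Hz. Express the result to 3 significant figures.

347 Hz

k = Gd⁴/(8D³N_a) = (76.9×10³)(5.1⁴)/(8·36.0³·4) = 34.846 N/mm = 34846 N/m
Wire length L = πDN_a = π·36.0·4 = 452.39 mm
m = ρ·(πd²/4)·L = 7850 × 20.428×10⁻⁶ m² × 0.45239 m = 0.072546 kg
f_n = ½√(k/m) = 0.5·√(34846/0.072546) = 0.5·√(4.8033e+05) = 346.53 Hz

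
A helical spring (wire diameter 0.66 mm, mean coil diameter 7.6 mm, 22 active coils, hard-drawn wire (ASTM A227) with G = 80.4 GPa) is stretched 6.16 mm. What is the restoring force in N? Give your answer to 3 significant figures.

k = Gd⁴/(8D³N_a) = (80.4×10³)(0.66⁴)/(8·7.6³·22) = 0.19746 N/mm
F = k·δ = 0.19746 × 6.16 = 1.2164 N

1.22 N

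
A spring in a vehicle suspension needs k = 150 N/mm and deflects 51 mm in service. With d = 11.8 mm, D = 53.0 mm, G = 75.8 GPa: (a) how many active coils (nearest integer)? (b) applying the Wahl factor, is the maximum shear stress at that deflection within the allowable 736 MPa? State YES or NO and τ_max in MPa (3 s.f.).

(a) 8 coils; (b) NO, τ_max = 873 MPa

N_a = Gd⁴/(8D³k) = (75.8×10³)(11.8⁴)/(8·53.0³·150) = 8.226 → N_a = 8
Actual rate k = Gd⁴/(8D³·8) = 154.24 N/mm
Working load F = kδ = 154.24·51 = 7866.1 N
C = 53.0/11.8 = 4.4915; K_W = (4C−1)/(4C−4)+0.615/C = 1.3517
τ_max = K_W·8FD/(πd³) = 1.3517·646.14 = 873.41 MPa
τ_max > 736 MPa → exceeds allowable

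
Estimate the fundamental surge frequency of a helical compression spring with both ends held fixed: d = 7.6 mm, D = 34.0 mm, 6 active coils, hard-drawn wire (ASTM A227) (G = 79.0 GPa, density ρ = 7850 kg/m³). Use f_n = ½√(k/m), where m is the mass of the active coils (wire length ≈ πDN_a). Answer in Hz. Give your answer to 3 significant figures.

k = Gd⁴/(8D³N_a) = (79.0×10³)(7.6⁴)/(8·34.0³·6) = 139.7 N/mm = 1.397e+05 N/m
Wire length L = πDN_a = π·34.0·6 = 640.88 mm
m = ρ·(πd²/4)·L = 7850 × 45.365×10⁻⁶ m² × 0.64088 m = 0.22823 kg
f_n = ½√(k/m) = 0.5·√(1.397e+05/0.22823) = 0.5·√(6.1212e+05) = 391.19 Hz

391 Hz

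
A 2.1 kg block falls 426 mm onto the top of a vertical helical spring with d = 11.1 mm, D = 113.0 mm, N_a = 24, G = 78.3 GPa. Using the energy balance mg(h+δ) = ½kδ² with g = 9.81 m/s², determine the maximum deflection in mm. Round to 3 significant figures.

68.9 mm

k = Gd⁴/(8D³N_a) = (78.3×10³)(11.1⁴)/(8·113.0³·24) = 4.2906 N/mm
W = mg = 2.1 × 9.81 = 20.601 N
½kδ² − Wδ − Wh = 0 → δ = (W + √(W² + 2kWh))/k
δ = (20.601 + √(424.4 + 75308.7))/4.2906 = (20.601 + 275.2)/4.2906 = 68.941 mm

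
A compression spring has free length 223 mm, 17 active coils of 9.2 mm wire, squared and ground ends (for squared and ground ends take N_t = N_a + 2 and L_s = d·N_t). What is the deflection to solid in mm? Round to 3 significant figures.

48.2 mm

N_t = 19; L_s = 9.2·19 = 174.8 mm
δ_solid = L₀ − L_s = 223 − 174.8 = 48.2 mm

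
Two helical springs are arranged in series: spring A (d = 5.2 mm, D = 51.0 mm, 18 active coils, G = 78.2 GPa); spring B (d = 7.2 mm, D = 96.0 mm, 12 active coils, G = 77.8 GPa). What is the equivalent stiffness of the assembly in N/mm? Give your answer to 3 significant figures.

k_A = Gd⁴/(8D³N_a) = (78.2×10³)(5.2⁴)/(8·51.0³·18) = 2.9933 N/mm
k_B = Gd⁴/(8D³N_a) = (77.8×10³)(7.2⁴)/(8·96.0³·12) = 2.4616 N/mm
Series: 1/k_eq = 1/2.9933 + 1/2.4616 = 0.74031; k_eq = 1.3508 N/mm

1.35 N/mm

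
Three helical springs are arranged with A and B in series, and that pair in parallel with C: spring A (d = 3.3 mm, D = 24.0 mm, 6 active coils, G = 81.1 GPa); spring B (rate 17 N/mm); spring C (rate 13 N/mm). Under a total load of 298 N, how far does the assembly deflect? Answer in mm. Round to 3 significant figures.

14.3 mm

k_A = Gd⁴/(8D³N_a) = (81.1×10³)(3.3⁴)/(8·24.0³·6) = 14.494 N/mm
Springs A,B series: k_AB = 1/(1/14.494+1/17) = 7.8238 N/mm; parallel with C: k_eq = 7.8238+13 = 20.824 N/mm
δ = F/k_eq = 298/20.824 = 14.311 mm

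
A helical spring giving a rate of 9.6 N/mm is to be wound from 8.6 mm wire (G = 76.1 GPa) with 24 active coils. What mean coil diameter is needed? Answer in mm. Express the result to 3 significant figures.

60.9 mm

D = (Gd⁴/(8N_a·k))^(1/3) = (76.1×10³·8.6⁴/(8·24·9.6))^(1/3)
  = (225843)^(1/3) = 60.8979 mm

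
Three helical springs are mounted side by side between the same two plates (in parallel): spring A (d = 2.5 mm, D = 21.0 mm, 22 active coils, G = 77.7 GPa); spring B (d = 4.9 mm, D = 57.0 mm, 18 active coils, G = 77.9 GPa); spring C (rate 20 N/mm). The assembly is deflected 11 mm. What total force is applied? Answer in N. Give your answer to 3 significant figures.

259 N

k_A = Gd⁴/(8D³N_a) = (77.7×10³)(2.5⁴)/(8·21.0³·22) = 1.8621 N/mm
k_B = Gd⁴/(8D³N_a) = (77.9×10³)(4.9⁴)/(8·57.0³·18) = 1.684 N/mm
Parallel: k_eq = 1.8621 + 1.684 + 20 = 23.546 N/mm
F = k_eq·δ = 23.546·11 = 259.01 N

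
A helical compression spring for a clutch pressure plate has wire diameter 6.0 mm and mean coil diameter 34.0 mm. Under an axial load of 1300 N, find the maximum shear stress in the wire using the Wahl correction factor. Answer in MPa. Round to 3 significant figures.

661 MPa

Spring index C = D/d = 34.0/6.0 = 5.6667
K_W = (4C−1)/(4C−4) + 0.615/C = 21.667/18.667 + 0.1085 = 1.2692
τ₀ = 8FD/(πd³) = 8·1300·34.0/(π·6.0³) = 353600/678.58 = 521.09 MPa
τ_max = K·τ₀ = 1.2692 × 521.09 = 661.38 MPa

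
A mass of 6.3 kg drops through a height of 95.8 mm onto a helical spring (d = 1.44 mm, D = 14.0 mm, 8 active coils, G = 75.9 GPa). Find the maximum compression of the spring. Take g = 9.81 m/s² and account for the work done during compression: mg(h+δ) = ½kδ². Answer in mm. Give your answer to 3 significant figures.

k = Gd⁴/(8D³N_a) = (75.9×10³)(1.44⁴)/(8·14.0³·8) = 1.8584 N/mm
W = mg = 6.3 × 9.81 = 61.803 N
½kδ² − Wδ − Wh = 0 → δ = (W + √(W² + 2kWh))/k
δ = (61.803 + √(3819.6 + 22005.6))/1.8584 = (61.803 + 160.7)/1.8584 = 119.73 mm

120 mm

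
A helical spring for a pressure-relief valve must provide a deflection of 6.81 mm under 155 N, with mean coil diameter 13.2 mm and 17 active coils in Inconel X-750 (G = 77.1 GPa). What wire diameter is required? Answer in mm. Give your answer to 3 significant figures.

Required rate k = F/δ = 155/6.81 = 22.761 N/mm
d = (8D³N_a·k / G)^(1/4) = (8·13.2³·17·22.761 / (77.1×10³))^0.25
  = (92.34)^0.25 = 3.0999 mm

3.10 mm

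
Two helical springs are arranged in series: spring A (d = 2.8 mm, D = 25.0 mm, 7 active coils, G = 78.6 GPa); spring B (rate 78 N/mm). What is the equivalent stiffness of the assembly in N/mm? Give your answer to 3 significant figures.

k_A = Gd⁴/(8D³N_a) = (78.6×10³)(2.8⁴)/(8·25.0³·7) = 5.5214 N/mm
Series: 1/k_eq = 1/5.5214 + 1/78 = 0.19394; k_eq = 5.1564 N/mm

5.16 N/mm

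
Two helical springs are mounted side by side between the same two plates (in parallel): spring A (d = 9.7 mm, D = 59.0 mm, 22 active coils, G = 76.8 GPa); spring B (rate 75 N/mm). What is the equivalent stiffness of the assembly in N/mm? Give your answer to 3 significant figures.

93.8 N/mm

k_A = Gd⁴/(8D³N_a) = (76.8×10³)(9.7⁴)/(8·59.0³·22) = 18.81 N/mm
Parallel: k_eq = 18.81 + 75 = 93.81 N/mm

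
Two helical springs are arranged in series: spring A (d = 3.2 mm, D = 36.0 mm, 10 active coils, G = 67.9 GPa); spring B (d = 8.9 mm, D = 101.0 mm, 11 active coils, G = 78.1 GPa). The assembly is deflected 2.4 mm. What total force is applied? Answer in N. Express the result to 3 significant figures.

k_A = Gd⁴/(8D³N_a) = (67.9×10³)(3.2⁴)/(8·36.0³·10) = 1.9075 N/mm
k_B = Gd⁴/(8D³N_a) = (78.1×10³)(8.9⁴)/(8·101.0³·11) = 5.4046 N/mm
Series: 1/k_eq = 1/1.9075 + 1/5.4046 = 0.70926; k_eq = 1.4099 N/mm
F = k_eq·δ = 1.4099·2.4 = 3.3838 N

3.38 N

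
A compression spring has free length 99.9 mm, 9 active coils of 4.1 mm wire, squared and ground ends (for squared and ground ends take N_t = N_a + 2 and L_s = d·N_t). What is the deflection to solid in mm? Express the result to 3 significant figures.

N_t = 11; L_s = 4.1·11 = 45.1 mm
δ_solid = L₀ − L_s = 99.9 − 45.1 = 54.8 mm

54.8 mm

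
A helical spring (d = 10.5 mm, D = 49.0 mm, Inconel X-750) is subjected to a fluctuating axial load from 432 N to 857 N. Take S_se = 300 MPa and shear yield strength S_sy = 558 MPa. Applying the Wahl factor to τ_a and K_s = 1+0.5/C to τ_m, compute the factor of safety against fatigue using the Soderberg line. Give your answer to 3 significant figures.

C = D/d = 49.0/10.5 = 4.6667; K_W = (4C−1)/(4C−4)+0.615/C = 1.3363; K_s = 1+0.5/C = 1.1071
F_a = (F_max−F_min)/2 = 212.5 N; F_m = (F_max+F_min)/2 = 644.5 N
τ_a = K_W·8F_aD/(πd³) = 1.3363 × 22.905 = 30.608 MPa
τ_m = K_s·8F_mD/(πd³) = 1.1071 × 69.469 = 76.912 MPa
Soderberg: 1/n_f = τ_a/S_se + τ_m/S_sy = 30.608/300 + 76.912/558 = 0.10203 + 0.13784 = 0.23986
n_f = 1/0.23986 = 4.169

4.17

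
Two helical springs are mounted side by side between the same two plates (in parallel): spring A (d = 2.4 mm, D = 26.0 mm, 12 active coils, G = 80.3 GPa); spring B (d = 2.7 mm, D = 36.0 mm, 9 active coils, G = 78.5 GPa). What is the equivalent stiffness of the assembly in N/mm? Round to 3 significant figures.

2.82 N/mm

k_A = Gd⁴/(8D³N_a) = (80.3×10³)(2.4⁴)/(8·26.0³·12) = 1.579 N/mm
k_B = Gd⁴/(8D³N_a) = (78.5×10³)(2.7⁴)/(8·36.0³·9) = 1.2419 N/mm
Parallel: k_eq = 1.579 + 1.2419 = 2.8208 N/mm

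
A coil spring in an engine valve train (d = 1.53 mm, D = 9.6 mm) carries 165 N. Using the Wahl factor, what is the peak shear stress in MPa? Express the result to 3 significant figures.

1400 MPa

Spring index C = D/d = 9.6/1.53 = 6.2745
K_W = (4C−1)/(4C−4) + 0.615/C = 24.098/21.098 + 0.0980 = 1.2402
τ₀ = 8FD/(πd³) = 8·165·9.6/(π·1.53³) = 12672/11.252 = 1126.2 MPa
τ_max = K·τ₀ = 1.2402 × 1126.2 = 1396.7 MPa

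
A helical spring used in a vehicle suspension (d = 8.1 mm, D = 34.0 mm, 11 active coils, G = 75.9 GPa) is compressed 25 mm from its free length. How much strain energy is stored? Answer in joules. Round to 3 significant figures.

k = Gd⁴/(8D³N_a) = (75.9×10³)(8.1⁴)/(8·34.0³·11) = 94.463 N/mm
U = ½kδ² = 0.5 × 94.463 × 25² = 29520 N·mm = 29.52 J

29.5 J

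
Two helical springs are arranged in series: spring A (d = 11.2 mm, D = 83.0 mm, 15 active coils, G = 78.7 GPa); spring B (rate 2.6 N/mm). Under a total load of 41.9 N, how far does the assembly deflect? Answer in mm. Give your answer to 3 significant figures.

18.4 mm

k_A = Gd⁴/(8D³N_a) = (78.7×10³)(11.2⁴)/(8·83.0³·15) = 18.048 N/mm
Series: 1/k_eq = 1/18.048 + 1/2.6 = 0.44002; k_eq = 2.2726 N/mm
δ = F/k_eq = 41.9/2.2726 = 18.437 mm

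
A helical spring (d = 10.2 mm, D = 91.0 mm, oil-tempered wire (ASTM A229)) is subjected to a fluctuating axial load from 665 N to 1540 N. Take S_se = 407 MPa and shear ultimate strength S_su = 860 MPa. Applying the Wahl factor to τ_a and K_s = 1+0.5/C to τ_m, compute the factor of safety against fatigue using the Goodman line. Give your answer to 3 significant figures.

1.76

C = D/d = 91.0/10.2 = 8.9216; K_W = (4C−1)/(4C−4)+0.615/C = 1.1636; K_s = 1+0.5/C = 1.0560
F_a = (F_max−F_min)/2 = 437.5 N; F_m = (F_max+F_min)/2 = 1102.5 N
τ_a = K_W·8F_aD/(πd³) = 1.1636 × 95.534 = 111.16 MPa
τ_m = K_s·8F_mD/(πd³) = 1.0560 × 240.75 = 254.24 MPa
Goodman: 1/n_f = τ_a/S_se + τ_m/S_su = 111.16/407 + 254.24/860 = 0.27313 + 0.29563 = 0.56876
n_f = 1/0.56876 = 1.758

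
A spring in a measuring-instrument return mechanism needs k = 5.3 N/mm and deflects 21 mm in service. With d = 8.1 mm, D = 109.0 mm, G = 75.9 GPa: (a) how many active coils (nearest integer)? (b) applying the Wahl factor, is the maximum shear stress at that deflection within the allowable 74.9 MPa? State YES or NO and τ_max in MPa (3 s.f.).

(a) 6 coils; (b) YES, τ_max = 63.8 MPa

N_a = Gd⁴/(8D³k) = (75.9×10³)(8.1⁴)/(8·109.0³·5.3) = 5.95 → N_a = 6
Actual rate k = Gd⁴/(8D³·6) = 5.2561 N/mm
Working load F = kδ = 5.2561·21 = 110.38 N
C = 109.0/8.1 = 13.4568; K_W = (4C−1)/(4C−4)+0.615/C = 1.1059
τ_max = K_W·8FD/(πd³) = 1.1059·57.649 = 63.755 MPa
τ_max ≤ 74.9 MPa → acceptable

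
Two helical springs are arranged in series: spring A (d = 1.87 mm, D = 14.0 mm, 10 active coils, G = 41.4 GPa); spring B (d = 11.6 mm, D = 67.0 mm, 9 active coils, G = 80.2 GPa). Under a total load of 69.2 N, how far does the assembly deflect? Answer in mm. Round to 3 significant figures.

k_A = Gd⁴/(8D³N_a) = (41.4×10³)(1.87⁴)/(8·14.0³·10) = 2.3062 N/mm
k_B = Gd⁴/(8D³N_a) = (80.2×10³)(11.6⁴)/(8·67.0³·9) = 67.058 N/mm
Series: 1/k_eq = 1/2.3062 + 1/67.058 = 0.44853; k_eq = 2.2295 N/mm
δ = F/k_eq = 69.2/2.2295 = 31.038 mm

31.0 mm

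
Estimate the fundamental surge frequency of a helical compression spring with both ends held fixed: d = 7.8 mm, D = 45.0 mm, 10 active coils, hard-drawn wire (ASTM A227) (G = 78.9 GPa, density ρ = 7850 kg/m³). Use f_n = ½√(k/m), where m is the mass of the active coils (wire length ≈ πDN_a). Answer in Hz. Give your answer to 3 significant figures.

k = Gd⁴/(8D³N_a) = (78.9×10³)(7.8⁴)/(8·45.0³·10) = 40.062 N/mm = 40062 N/m
Wire length L = πDN_a = π·45.0·10 = 1413.7 mm
m = ρ·(πd²/4)·L = 7850 × 47.784×10⁻⁶ m² × 1.4137 m = 0.53029 kg
f_n = ½√(k/m) = 0.5·√(40062/0.53029) = 0.5·√(75547) = 137.43 Hz

137 Hz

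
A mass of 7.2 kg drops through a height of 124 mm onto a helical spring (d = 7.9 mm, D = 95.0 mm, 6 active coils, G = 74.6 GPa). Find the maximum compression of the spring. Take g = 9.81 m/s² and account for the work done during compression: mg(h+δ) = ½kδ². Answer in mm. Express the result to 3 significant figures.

60.8 mm

k = Gd⁴/(8D³N_a) = (74.6×10³)(7.9⁴)/(8·95.0³·6) = 7.0605 N/mm
W = mg = 7.2 × 9.81 = 70.632 N
½kδ² − Wδ − Wh = 0 → δ = (W + √(W² + 2kWh))/k
δ = (70.632 + √(4988.9 + 123677))/7.0605 = (70.632 + 358.7)/7.0605 = 60.808 mm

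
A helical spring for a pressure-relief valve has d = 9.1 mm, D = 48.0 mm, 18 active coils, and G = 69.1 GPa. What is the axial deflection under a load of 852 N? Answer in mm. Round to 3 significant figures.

28.6 mm

k = Gd⁴/(8D³N_a) = (69.1×10³)(9.1⁴)/(8·48.0³·18) = 29.755 N/mm
δ = F/k = 852 / 29.755 = 28.634 mm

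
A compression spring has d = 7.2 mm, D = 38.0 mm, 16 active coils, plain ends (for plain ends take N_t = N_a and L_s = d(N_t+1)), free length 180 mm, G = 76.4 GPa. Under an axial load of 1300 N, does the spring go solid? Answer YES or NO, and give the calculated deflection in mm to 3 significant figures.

NO, δ = 44.5 mm

k = Gd⁴/(8D³N_a) = (76.4×10³)(7.2⁴)/(8·38.0³·16) = 29.232 N/mm
N_t = 16; L_s = 7.2·17 = 122.4 mm; δ_solid = L₀ − L_s = 180 − 122.4 = 57.6 mm
δ = F/k = 1300/29.232 = 44.471 mm
δ < δ_solid → spring does not go solid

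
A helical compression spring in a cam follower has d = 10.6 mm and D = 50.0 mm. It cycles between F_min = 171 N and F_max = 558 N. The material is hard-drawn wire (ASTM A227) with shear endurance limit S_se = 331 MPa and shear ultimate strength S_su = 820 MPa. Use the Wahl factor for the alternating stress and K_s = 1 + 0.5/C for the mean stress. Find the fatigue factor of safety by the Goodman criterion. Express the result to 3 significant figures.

7.36

C = D/d = 50.0/10.6 = 4.7170; K_W = (4C−1)/(4C−4)+0.615/C = 1.3322; K_s = 1+0.5/C = 1.1060
F_a = (F_max−F_min)/2 = 193.5 N; F_m = (F_max+F_min)/2 = 364.5 N
τ_a = K_W·8F_aD/(πd³) = 1.3322 × 20.686 = 27.557 MPa
τ_m = K_s·8F_mD/(πd³) = 1.1060 × 38.966 = 43.097 MPa
Goodman: 1/n_f = τ_a/S_se + τ_m/S_su = 27.557/331 + 43.097/820 = 0.08325 + 0.05256 = 0.13581
n_f = 1/0.13581 = 7.363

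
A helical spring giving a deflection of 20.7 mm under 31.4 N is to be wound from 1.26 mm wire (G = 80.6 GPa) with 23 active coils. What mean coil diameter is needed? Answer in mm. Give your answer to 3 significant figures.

Required rate k = F/δ = 31.4/20.7 = 1.5169 N/mm
D = (Gd⁴/(8N_a·k))^(1/3) = (80.6×10³·1.26⁴/(8·23·1.5169))^(1/3)
  = (727.847)^(1/3) = 8.9953 mm

9.00 mm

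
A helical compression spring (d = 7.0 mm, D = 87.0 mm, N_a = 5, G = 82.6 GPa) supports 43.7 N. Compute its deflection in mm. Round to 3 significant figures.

5.80 mm

k = Gd⁴/(8D³N_a) = (82.6×10³)(7.0⁴)/(8·87.0³·5) = 7.5293 N/mm
δ = F/k = 43.7 / 7.5293 = 5.804 mm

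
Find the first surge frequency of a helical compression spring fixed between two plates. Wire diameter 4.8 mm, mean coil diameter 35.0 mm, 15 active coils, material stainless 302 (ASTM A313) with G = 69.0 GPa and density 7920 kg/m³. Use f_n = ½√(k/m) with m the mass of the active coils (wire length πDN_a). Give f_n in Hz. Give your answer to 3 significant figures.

86.8 Hz

k = Gd⁴/(8D³N_a) = (69.0×10³)(4.8⁴)/(8·35.0³·15) = 7.1192 N/mm = 7119.2 N/m
Wire length L = πDN_a = π·35.0·15 = 1649.3 mm
m = ρ·(πd²/4)·L = 7920 × 18.096×10⁻⁶ m² × 1.6493 m = 0.23638 kg
f_n = ½√(k/m) = 0.5·√(7119.2/0.23638) = 0.5·√(30118) = 86.772 Hz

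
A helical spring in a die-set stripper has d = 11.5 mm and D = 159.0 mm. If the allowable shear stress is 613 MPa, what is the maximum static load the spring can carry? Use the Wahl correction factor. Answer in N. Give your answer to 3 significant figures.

2090 N

C = D/d = 159.0/11.5 = 13.8261
K_W = (4C−1)/(4C−4) + 0.615/C = 54.304/51.304 + 0.0445 = 1.1030
τ_max = K·8FD/(πd³) → F_max = τ_allow·πd³/(8DK)
F_max = 613·π·11.5³/(8·159.0·1.1030) = 2.9289e+06/1403 = 2087.7 N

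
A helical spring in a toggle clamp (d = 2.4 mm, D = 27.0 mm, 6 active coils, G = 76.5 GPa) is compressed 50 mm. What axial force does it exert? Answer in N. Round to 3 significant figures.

134 N

k = Gd⁴/(8D³N_a) = (76.5×10³)(2.4⁴)/(8·27.0³·6) = 2.6864 N/mm
F = k·δ = 2.6864 × 50 = 134.32 N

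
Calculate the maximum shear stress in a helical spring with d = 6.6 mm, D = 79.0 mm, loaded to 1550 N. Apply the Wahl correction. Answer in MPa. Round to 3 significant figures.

1210 MPa

Spring index C = D/d = 79.0/6.6 = 11.9697
K_W = (4C−1)/(4C−4) + 0.615/C = 46.879/43.879 + 0.0514 = 1.1197
τ₀ = 8FD/(πd³) = 8·1550·79.0/(π·6.6³) = 979600/903.2 = 1084.6 MPa
τ_max = K·τ₀ = 1.1197 × 1084.6 = 1214.5 MPa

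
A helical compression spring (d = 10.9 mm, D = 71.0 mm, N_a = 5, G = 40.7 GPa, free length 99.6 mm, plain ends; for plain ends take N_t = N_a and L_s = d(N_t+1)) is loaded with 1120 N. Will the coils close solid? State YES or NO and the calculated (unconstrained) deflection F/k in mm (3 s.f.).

k = Gd⁴/(8D³N_a) = (40.7×10³)(10.9⁴)/(8·71.0³·5) = 40.13 N/mm
N_t = 5; L_s = 10.9·6 = 65.4 mm; δ_solid = L₀ − L_s = 99.6 − 65.4 = 34.2 mm
δ = F/k = 1120/40.13 = 27.91 mm
δ < δ_solid → spring does not go solid

NO, δ = 27.9 mm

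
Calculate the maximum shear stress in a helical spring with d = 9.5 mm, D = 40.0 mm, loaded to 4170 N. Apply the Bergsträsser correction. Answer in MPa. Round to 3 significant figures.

Spring index C = D/d = 40.0/9.5 = 4.2105
K_B = (4C+2)/(4C−3) = 18.842/13.842 = 1.3612
τ₀ = 8FD/(πd³) = 8·4170·40.0/(π·9.5³) = 1.3344e+06/2693.5 = 495.41 MPa
τ_max = K·τ₀ = 1.3612 × 495.41 = 674.36 MPa

674 MPa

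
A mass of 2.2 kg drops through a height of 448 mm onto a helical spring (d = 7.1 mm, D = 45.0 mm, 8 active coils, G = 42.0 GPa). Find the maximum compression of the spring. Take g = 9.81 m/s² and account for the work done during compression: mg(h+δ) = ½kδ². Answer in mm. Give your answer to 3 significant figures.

k = Gd⁴/(8D³N_a) = (42.0×10³)(7.1⁴)/(8·45.0³·8) = 18.301 N/mm
W = mg = 2.2 × 9.81 = 21.582 N
½kδ² − Wδ − Wh = 0 → δ = (W + √(W² + 2kWh))/k
δ = (21.582 + √(465.78 + 353887))/18.301 = (21.582 + 595.28)/18.301 = 33.707 mm

33.7 mm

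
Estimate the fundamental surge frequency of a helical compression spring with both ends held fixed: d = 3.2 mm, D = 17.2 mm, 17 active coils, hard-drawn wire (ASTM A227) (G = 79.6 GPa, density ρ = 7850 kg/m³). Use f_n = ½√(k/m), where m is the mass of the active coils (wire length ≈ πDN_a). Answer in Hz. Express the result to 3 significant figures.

228 Hz

k = Gd⁴/(8D³N_a) = (79.6×10³)(3.2⁴)/(8·17.2³·17) = 12.061 N/mm = 12061 N/m
Wire length L = πDN_a = π·17.2·17 = 918.6 mm
m = ρ·(πd²/4)·L = 7850 × 8.0425×10⁻⁶ m² × 0.9186 m = 0.057994 kg
f_n = ½√(k/m) = 0.5·√(12061/0.057994) = 0.5·√(2.0797e+05) = 228.02 Hz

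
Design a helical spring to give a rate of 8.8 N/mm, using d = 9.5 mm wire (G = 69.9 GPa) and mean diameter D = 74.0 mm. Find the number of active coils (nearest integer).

20

N_a = Gd⁴/(8D³k) = (69.9×10³ × 9.5⁴)/(8 × 74.0³ × 8.8)
    = 5.6934e+08 / 2.85278e+07 = 19.96 → 20 coils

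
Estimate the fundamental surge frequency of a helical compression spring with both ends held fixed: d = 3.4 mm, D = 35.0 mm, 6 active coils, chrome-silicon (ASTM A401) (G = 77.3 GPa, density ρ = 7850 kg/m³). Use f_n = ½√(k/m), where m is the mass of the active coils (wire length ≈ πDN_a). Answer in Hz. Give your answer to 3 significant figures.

k = Gd⁴/(8D³N_a) = (77.3×10³)(3.4⁴)/(8·35.0³·6) = 5.0194 N/mm = 5019.4 N/m
Wire length L = πDN_a = π·35.0·6 = 659.73 mm
m = ρ·(πd²/4)·L = 7850 × 9.0792×10⁻⁶ m² × 0.65973 m = 0.04702 kg
f_n = ½√(k/m) = 0.5·√(5019.4/0.04702) = 0.5·√(1.0675e+05) = 163.36 Hz

163 Hz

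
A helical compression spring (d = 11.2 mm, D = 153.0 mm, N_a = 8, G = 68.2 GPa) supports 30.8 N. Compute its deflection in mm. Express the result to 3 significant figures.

6.58 mm

k = Gd⁴/(8D³N_a) = (68.2×10³)(11.2⁴)/(8·153.0³·8) = 4.6817 N/mm
δ = F/k = 30.8 / 4.6817 = 6.5788 mm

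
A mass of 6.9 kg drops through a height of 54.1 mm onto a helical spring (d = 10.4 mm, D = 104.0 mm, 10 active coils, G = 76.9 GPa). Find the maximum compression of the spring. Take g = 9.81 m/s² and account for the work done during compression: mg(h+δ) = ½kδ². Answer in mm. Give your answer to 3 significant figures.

k = Gd⁴/(8D³N_a) = (76.9×10³)(10.4⁴)/(8·104.0³·10) = 9.997 N/mm
W = mg = 6.9 × 9.81 = 67.689 N
½kδ² − Wδ − Wh = 0 → δ = (W + √(W² + 2kWh))/k
δ = (67.689 + √(4581.8 + 73217.5))/9.997 = (67.689 + 278.93)/9.997 = 34.672 mm

34.7 mm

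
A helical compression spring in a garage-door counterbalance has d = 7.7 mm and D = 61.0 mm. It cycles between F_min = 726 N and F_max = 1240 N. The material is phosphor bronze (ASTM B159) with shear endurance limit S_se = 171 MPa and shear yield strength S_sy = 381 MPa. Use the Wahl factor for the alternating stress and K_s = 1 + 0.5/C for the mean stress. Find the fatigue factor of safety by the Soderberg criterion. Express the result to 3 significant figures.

0.649

C = D/d = 61.0/7.7 = 7.9221; K_W = (4C−1)/(4C−4)+0.615/C = 1.1860; K_s = 1+0.5/C = 1.0631
F_a = (F_max−F_min)/2 = 257 N; F_m = (F_max+F_min)/2 = 983 N
τ_a = K_W·8F_aD/(πd³) = 1.1860 × 87.444 = 103.71 MPa
τ_m = K_s·8F_mD/(πd³) = 1.0631 × 334.47 = 355.58 MPa
Soderberg: 1/n_f = τ_a/S_se + τ_m/S_sy = 103.71/171 + 355.58/381 = 0.60647 + 0.93327 = 1.5397
n_f = 1/1.5397 = 0.6495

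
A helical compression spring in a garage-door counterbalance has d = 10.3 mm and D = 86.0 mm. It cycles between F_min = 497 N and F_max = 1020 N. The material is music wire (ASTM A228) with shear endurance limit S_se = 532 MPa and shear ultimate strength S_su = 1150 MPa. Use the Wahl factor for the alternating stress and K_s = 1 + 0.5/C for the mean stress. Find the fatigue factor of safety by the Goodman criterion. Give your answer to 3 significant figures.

3.91

C = D/d = 86.0/10.3 = 8.3495; K_W = (4C−1)/(4C−4)+0.615/C = 1.1757; K_s = 1+0.5/C = 1.0599
F_a = (F_max−F_min)/2 = 261.5 N; F_m = (F_max+F_min)/2 = 758.5 N
τ_a = K_W·8F_aD/(πd³) = 1.1757 × 52.408 = 61.616 MPa
τ_m = K_s·8F_mD/(πd³) = 1.0599 × 152.01 = 161.12 MPa
Goodman: 1/n_f = τ_a/S_se + τ_m/S_su = 61.616/532 + 161.12/1150 = 0.11582 + 0.14010 = 0.25592
n_f = 1/0.25592 = 3.907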